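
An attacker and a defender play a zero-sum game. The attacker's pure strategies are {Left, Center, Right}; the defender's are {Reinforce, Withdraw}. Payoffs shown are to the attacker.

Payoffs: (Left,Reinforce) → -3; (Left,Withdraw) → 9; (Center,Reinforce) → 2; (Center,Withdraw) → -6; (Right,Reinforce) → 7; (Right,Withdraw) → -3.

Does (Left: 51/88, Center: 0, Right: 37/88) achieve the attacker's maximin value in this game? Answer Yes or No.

Against Reinforce this mix gives (51/88)·(-3) + (37/88)·7 = 53/44.
Against Withdraw this mix gives (51/88)·9 + (37/88)·(-3) = 87/22.
The defender will play Reinforce, holding the attacker to 53/44. Shifting weight toward the row that does better against Reinforce would raise this floor (the equalizing mix achieves 27/11 against both Reinforce and Withdraw), so the proposed strategy is not optimal.

No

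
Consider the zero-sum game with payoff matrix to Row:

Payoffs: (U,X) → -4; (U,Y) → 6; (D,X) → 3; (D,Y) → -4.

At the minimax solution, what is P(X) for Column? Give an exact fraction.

10/17

Row minima: U → -4, D → -4; maximin = -4.
Column maxima: X → 3, Y → 6; minimax = 3.
-4 ≠ 3, so there is no saddle point; optimal play is mixed.
Let Row play U with probability p. Expected payoff against X: (-4)p + 3(1−p) = −7p + 3; against Y: 6p + (-4)(1−p) = 10p − 4.
Setting these equal: −7p + 3 = 10p − 4 ⇒ −17p = -7 ⇒ p = 7/17, and the value is (-7)·(7/17) + 3 = 2/17.
For Column: with q = P(X), equating U's and D's payoffs gives −10q + 6 = 7q − 4 ⇒ q = 10/17.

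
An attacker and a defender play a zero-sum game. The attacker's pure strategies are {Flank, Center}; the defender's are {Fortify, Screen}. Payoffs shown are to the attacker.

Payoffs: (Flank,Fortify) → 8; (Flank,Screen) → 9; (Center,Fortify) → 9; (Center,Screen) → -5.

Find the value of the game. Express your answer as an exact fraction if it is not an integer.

Row minima: Flank → 8, Center → -5; maximin = 8.
Column maxima: Fortify → 9, Screen → 9; minimax = 9.
8 ≠ 9, so there is no saddle point; optimal play is mixed.
Let the attacker play Flank with probability p. Expected payoff against Fortify: 8p + 9(1−p) = −p + 9; against Screen: 9p + (-5)(1−p) = 14p − 5.
Setting these equal: −p + 9 = 14p − 5 ⇒ −15p = -14 ⇒ p = 14/15, and the value is (-1)·(14/15) + 9 = 121/15.
For the defender: with q = P(Fortify), equating Flank's and Center's payoffs gives −q + 9 = 14q − 5 ⇒ q = 14/15.

121/15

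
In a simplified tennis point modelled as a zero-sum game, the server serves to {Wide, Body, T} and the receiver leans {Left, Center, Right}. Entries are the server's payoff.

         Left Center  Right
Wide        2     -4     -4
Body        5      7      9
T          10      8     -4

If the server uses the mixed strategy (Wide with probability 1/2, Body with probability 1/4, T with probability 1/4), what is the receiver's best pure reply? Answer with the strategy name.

If the receiver plays Left, the server's expected payoff is (1/2)·2 + (1/4)·5 + (1/4)·10 = 19/4.
If the receiver plays Center, the server's expected payoff is (1/2)·(-4) + (1/4)·7 + (1/4)·8 = 7/4.
If the receiver plays Right, the server's expected payoff is (1/2)·(-4) + (1/4)·9 + (1/4)·(-4) = -3/4.
The receiver minimizes the server's payoff; the smallest is -3/4, so the best response is Right.

Right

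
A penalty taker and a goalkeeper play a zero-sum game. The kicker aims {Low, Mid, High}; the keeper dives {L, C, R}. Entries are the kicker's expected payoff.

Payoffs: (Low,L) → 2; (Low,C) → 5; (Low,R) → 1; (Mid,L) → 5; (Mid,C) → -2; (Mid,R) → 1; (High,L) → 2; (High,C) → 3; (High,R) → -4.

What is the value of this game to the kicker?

1

Row minima: Low → 1, Mid → -2, High → -4; maximin = 1.
Column maxima: L → 5, C → 5, R → 1; minimax = 1.
Since maximin = minimax = 1, there is a saddle point and the value is 1.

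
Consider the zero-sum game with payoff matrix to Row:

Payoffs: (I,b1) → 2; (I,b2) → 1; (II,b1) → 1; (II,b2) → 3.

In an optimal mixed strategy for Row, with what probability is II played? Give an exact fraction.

Row minima: I → 1, II → 1; maximin = 1.
Column maxima: b1 → 2, b2 → 3; minimax = 2.
1 ≠ 2, so there is no saddle point; optimal play is mixed.
Let Row play I with probability p. Expected payoff against b1: 2p + 1(1−p) = p + 1; against b2: 1p + 3(1−p) = −2p + 3.
Setting these equal: p + 1 = −2p + 3 ⇒ 3p = 2 ⇒ p = 2/3, and the value is (1)·(2/3) + 1 = 5/3.
For Column: with q = P(b1), equating I's and II's payoffs gives q + 1 = −2q + 3 ⇒ q = 2/3.

1/3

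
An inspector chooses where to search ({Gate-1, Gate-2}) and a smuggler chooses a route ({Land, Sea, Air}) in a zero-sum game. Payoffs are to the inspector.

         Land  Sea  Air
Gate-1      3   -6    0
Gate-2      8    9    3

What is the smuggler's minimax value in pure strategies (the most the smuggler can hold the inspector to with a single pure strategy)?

3

Column maxima: Land → 8, Sea → 9, Air → 3.
The smallest of these is 3.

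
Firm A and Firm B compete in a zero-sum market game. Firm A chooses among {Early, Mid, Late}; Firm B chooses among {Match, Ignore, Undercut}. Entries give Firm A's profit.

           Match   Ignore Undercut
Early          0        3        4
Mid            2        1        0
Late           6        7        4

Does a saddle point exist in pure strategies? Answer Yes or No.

Row minima: Early → 0, Mid → 0, Late → 4; maximin = 4.
Column maxima: Match → 6, Ignore → 7, Undercut → 4; minimax = 4.
maximin = minimax = 4, so a saddle point exists.

Yes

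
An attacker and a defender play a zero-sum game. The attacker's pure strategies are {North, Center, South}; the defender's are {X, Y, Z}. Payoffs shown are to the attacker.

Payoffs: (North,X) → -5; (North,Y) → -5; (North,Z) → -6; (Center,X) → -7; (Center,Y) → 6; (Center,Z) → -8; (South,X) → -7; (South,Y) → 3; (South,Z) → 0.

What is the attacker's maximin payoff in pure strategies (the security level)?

-6

Row minima: North → -6, Center → -8, South → -7.
The best of these is -6.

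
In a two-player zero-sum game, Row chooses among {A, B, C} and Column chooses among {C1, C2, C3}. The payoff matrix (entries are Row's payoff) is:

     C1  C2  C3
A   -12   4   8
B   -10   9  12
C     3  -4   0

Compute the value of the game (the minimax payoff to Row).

-1/2

Row minima: A → -12, B → -10, C → -4; maximin = -4.
Column maxima: C1 → 3, C2 → 9, C3 → 12; minimax = 3.
-4 ≠ 3, so there is no saddle point; optimal play is mixed.
A is strictly dominated by B, so Row never plays it.
C3 is strictly dominated by C2 (it gives Row strictly more in every row), so Column never plays it.
On the remaining 2×2 (B, C vs C1, C2):
Let Row play B with probability p. Expected payoff against C1: (-10)p + 3(1−p) = −13p + 3; against C2: 9p + (-4)(1−p) = 13p − 4.
Setting these equal: −13p + 3 = 13p − 4 ⇒ −26p = -7 ⇒ p = 7/26, and the value is (-13)·(7/26) + 3 = -1/2.
For Column: with q = P(C1), equating B's and C's payoffs gives −19q + 9 = 7q − 4 ⇒ q = 1/2.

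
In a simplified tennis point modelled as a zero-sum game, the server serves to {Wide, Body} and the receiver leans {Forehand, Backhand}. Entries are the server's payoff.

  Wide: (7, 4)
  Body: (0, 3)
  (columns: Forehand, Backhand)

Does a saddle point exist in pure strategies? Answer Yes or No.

Yes

Row minima: Wide → 4, Body → 0; maximin = 4.
Column maxima: Forehand → 7, Backhand → 4; minimax = 4.
maximin = minimax = 4, so a saddle point exists.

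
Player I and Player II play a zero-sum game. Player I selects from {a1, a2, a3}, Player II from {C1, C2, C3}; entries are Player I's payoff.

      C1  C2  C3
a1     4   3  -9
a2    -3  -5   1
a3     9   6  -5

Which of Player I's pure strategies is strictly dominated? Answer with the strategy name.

a1

a3 gives a strictly higher payoff than a1 against every column: 9 > 4, 6 > 3, -5 > -9.
So a1 is strictly dominated and Player I never plays it.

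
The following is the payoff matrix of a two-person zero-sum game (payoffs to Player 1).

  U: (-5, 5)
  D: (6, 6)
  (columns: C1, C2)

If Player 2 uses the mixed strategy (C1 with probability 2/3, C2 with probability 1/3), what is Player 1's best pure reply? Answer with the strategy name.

D

Expected payoff of U: (2/3)·(-5) + (1/3)·5 = -5/3.
Expected payoff of D: (2/3)·6 + (1/3)·6 = 6.
The largest is 6, so Player 1's best response is D.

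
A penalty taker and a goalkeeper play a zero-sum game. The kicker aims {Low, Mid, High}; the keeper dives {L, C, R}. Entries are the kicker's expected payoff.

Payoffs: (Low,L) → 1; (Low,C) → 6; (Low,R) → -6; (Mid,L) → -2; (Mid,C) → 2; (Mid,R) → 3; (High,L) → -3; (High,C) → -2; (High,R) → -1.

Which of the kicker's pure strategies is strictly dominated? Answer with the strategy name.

High

Mid gives a strictly higher payoff than High against every column: -2 > -3, 2 > -2, 3 > -1.
So High is strictly dominated and the kicker never plays it.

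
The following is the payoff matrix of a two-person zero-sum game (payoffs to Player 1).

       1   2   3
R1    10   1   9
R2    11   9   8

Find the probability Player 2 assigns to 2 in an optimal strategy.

Row minima: R1 → 1, R2 → 8; maximin = 8.
Column maxima: 1 → 11, 2 → 9, 3 → 9; minimax = 9.
8 ≠ 9, so there is no saddle point; optimal play is mixed.
1 is strictly dominated by 2 (it gives Player 1 strictly more in every row), so Player 2 never plays it.
On the remaining 2×2 (R1, R2 vs 2, 3):
Let Player 1 play R1 with probability p. Expected payoff against 2: 1p + 9(1−p) = −8p + 9; against 3: 9p + 8(1−p) = p + 8.
Setting these equal: −8p + 9 = p + 8 ⇒ −9p = -1 ⇒ p = 1/9, and the value is (-8)·(1/9) + 9 = 73/9.
For Player 2: with q = P(2), equating R1's and R2's payoffs gives −8q + 9 = q + 8 ⇒ q = 1/9.

1/9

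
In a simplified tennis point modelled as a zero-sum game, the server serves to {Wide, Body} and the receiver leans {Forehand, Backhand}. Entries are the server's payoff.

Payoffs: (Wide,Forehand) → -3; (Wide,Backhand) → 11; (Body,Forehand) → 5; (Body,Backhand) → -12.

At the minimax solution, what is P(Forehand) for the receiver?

23/31

Row minima: Wide → -3, Body → -12; maximin = -3.
Column maxima: Forehand → 5, Backhand → 11; minimax = 5.
-3 ≠ 5, so there is no saddle point; optimal play is mixed.
Let the server play Wide with probability p. Expected payoff against Forehand: (-3)p + 5(1−p) = −8p + 5; against Backhand: 11p + (-12)(1−p) = 23p − 12.
Setting these equal: −8p + 5 = 23p − 12 ⇒ −31p = -17 ⇒ p = 17/31, and the value is (-8)·(17/31) + 5 = 19/31.
For the receiver: with q = P(Forehand), equating Wide's and Body's payoffs gives −14q + 11 = 17q − 12 ⇒ q = 23/31.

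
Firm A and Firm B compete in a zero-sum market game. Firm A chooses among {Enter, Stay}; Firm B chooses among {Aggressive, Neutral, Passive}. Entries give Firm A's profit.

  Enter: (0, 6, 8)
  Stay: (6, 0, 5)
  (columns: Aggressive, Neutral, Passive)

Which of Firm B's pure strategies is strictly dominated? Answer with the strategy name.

Neutral holds Firm A's payoff strictly below Passive in every row: 6 < 8, 0 < 5.
So Passive is strictly dominated for Firm B.

Passive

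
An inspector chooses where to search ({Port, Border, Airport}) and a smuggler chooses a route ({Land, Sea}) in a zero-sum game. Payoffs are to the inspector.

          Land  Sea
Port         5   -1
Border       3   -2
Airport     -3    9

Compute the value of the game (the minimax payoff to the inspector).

Row minima: Port → -1, Border → -2, Airport → -3; maximin = -1.
Column maxima: Land → 5, Sea → 9; minimax = 5.
-1 ≠ 5, so there is no saddle point; optimal play is mixed.
Border is strictly dominated by Port, so the inspector never plays it.
On the remaining 2×2 (Port, Airport vs Land, Sea):
Let the inspector play Port with probability p. Expected payoff against Land: 5p + (-3)(1−p) = 8p − 3; against Sea: (-1)p + 9(1−p) = −10p + 9.
Setting these equal: 8p − 3 = −10p + 9 ⇒ 18p = 12 ⇒ p = 2/3, and the value is (8)·(2/3) − 3 = 7/3.
For the smuggler: with q = P(Land), equating Port's and Airport's payoffs gives 6q − 1 = −12q + 9 ⇒ q = 5/9.

7/3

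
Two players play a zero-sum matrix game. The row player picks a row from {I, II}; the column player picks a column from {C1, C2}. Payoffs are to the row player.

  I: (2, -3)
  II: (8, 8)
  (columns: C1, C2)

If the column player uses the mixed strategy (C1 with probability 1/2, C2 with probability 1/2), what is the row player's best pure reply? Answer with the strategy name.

II

Expected payoff of I: (1/2)·2 + (1/2)·(-3) = -1/2.
Expected payoff of II: (1/2)·8 + (1/2)·8 = 8.
The largest is 8, so the row player's best response is II.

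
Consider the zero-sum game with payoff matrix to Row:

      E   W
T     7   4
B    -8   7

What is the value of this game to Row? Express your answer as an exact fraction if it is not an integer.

9/2

Row minima: T → 4, B → -8; maximin = 4.
Column maxima: E → 7, W → 7; minimax = 7.
4 ≠ 7, so there is no saddle point; optimal play is mixed.
Let Row play T with probability p. Expected payoff against E: 7p + (-8)(1−p) = 15p − 8; against W: 4p + 7(1−p) = −3p + 7.
Setting these equal: 15p − 8 = −3p + 7 ⇒ 18p = 15 ⇒ p = 5/6, and the value is (15)·(5/6) − 8 = 9/2.
For Column: with q = P(E), equating T's and B's payoffs gives 3q + 4 = −15q + 7 ⇒ q = 1/6.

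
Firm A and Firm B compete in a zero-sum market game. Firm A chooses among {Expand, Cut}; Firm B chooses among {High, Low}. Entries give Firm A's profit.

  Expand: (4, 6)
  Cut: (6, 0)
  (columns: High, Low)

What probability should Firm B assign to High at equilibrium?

Row minima: Expand → 4, Cut → 0; maximin = 4.
Column maxima: High → 6, Low → 6; minimax = 6.
4 ≠ 6, so there is no saddle point; optimal play is mixed.
Let Firm A play Expand with probability p. Expected payoff against High: 4p + 6(1−p) = −2p + 6; against Low: 6p + 0(1−p) = 6p.
Setting these equal: −2p + 6 = 6p ⇒ −8p = -6 ⇒ p = 3/4, and the value is (-2)·(3/4) + 6 = 9/2.
For Firm B: with q = P(High), equating Expand's and Cut's payoffs gives −2q + 6 = 6q ⇒ q = 3/4.

3/4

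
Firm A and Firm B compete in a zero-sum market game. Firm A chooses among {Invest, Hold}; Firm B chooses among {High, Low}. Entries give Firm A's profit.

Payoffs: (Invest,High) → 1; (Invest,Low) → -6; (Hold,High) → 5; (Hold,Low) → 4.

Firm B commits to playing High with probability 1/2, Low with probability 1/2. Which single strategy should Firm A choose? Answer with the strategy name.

Expected payoff of Invest: (1/2)·1 + (1/2)·(-6) = -5/2.
Expected payoff of Hold: (1/2)·5 + (1/2)·4 = 9/2.
The largest is 9/2, so Firm A's best response is Hold.

Hold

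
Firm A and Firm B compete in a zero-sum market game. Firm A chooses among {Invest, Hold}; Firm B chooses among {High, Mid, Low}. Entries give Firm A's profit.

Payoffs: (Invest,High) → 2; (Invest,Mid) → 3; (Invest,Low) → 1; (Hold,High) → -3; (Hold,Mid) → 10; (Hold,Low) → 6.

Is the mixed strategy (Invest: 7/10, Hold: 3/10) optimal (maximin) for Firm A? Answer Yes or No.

Against High this mix gives (7/10)·2 + (3/10)·(-3) = 1/2.
Against Mid this mix gives (7/10)·3 + (3/10)·10 = 51/10.
Against Low this mix gives (7/10)·1 + (3/10)·6 = 5/2.
Firm B will play High, holding Firm A to 1/2. Shifting weight toward the row that does better against High would raise this floor (the equalizing mix achieves 3/2 against both High and Low), so the proposed strategy is not optimal.

No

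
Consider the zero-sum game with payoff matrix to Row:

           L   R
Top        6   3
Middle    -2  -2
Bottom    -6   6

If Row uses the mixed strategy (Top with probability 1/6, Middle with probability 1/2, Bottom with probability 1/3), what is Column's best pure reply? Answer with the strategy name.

If Column plays L, Row's expected payoff is (1/6)·6 + (1/2)·(-2) + (1/3)·(-6) = -2.
If Column plays R, Row's expected payoff is (1/6)·3 + (1/2)·(-2) + (1/3)·6 = 3/2.
Column minimizes Row's payoff; the smallest is -2, so the best response is L.

L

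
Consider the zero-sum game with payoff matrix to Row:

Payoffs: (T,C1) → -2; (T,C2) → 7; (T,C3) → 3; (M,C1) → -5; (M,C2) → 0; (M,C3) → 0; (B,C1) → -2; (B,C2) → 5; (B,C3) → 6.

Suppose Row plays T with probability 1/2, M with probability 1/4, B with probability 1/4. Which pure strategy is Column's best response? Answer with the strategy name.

C1

If Column plays C1, Row's expected payoff is (1/2)·(-2) + (1/4)·(-5) + (1/4)·(-2) = -11/4.
If Column plays C2, Row's expected payoff is (1/2)·7 + (1/4)·0 + (1/4)·5 = 19/4.
If Column plays C3, Row's expected payoff is (1/2)·3 + (1/4)·0 + (1/4)·6 = 3.
Column minimizes Row's payoff; the smallest is -11/4, so the best response is C1.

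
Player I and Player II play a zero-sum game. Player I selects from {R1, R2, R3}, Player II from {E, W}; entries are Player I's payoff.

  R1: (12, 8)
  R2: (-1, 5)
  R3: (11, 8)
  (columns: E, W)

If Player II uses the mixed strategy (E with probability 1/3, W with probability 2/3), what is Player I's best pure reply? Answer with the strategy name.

R1

Expected payoff of R1: (1/3)·12 + (2/3)·8 = 28/3.
Expected payoff of R2: (1/3)·(-1) + (2/3)·5 = 3.
Expected payoff of R3: (1/3)·11 + (2/3)·8 = 9.
The largest is 28/3, so Player I's best response is R1.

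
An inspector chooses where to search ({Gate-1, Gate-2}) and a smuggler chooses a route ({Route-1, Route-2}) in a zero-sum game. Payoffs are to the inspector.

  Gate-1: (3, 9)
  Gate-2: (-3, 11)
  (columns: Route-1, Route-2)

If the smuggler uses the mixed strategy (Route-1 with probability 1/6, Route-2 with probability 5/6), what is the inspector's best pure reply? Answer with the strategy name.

Expected payoff of Gate-1: (1/6)·3 + (5/6)·9 = 8.
Expected payoff of Gate-2: (1/6)·(-3) + (5/6)·11 = 26/3.
The largest is 26/3, so the inspector's best response is Gate-2.

Gate-2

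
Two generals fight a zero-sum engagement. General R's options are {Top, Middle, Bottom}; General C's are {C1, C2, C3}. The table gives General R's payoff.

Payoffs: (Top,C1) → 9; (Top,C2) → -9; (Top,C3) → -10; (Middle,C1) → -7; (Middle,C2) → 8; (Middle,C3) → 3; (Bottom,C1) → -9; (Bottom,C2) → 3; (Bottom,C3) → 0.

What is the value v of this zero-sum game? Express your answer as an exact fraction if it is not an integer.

-43/29

Row minima: Top → -10, Middle → -7, Bottom → -9; maximin = -7.
Column maxima: C1 → 9, C2 → 8, C3 → 3; minimax = 3.
-7 ≠ 3, so there is no saddle point; optimal play is mixed.
Bottom is strictly dominated by Middle, so General R never plays it.
C2 is strictly dominated by C3 (it gives General R strictly more in every row), so General C never plays it.
On the remaining 2×2 (Top, Middle vs C1, C3):
Let General R play Top with probability p. Expected payoff against C1: 9p + (-7)(1−p) = 16p − 7; against C3: (-10)p + 3(1−p) = −13p + 3.
Setting these equal: 16p − 7 = −13p + 3 ⇒ 29p = 10 ⇒ p = 10/29, and the value is (16)·(10/29) − 7 = -43/29.
For General C: with q = P(C1), equating Top's and Middle's payoffs gives 19q − 10 = −10q + 3 ⇒ q = 13/29.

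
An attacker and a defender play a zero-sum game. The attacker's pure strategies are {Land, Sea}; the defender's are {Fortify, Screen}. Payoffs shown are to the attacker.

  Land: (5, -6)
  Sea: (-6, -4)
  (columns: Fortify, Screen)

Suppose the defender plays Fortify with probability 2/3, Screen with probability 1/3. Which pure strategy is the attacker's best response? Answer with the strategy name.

Expected payoff of Land: (2/3)·5 + (1/3)·(-6) = 4/3.
Expected payoff of Sea: (2/3)·(-6) + (1/3)·(-4) = -16/3.
The largest is 4/3, so the attacker's best response is Land.

Land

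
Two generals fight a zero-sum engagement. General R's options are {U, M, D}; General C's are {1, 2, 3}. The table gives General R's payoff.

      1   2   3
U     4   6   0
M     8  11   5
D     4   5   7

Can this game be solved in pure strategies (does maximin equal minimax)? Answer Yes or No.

No

Row minima: U → 0, M → 5, D → 4; maximin = 5.
Column maxima: 1 → 8, 2 → 11, 3 → 7; minimax = 7.
5 ≠ 7, so no pure-strategy equilibrium exists.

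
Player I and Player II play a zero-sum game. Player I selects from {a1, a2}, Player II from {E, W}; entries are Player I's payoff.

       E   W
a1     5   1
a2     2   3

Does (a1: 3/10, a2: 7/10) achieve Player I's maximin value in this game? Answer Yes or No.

Against E this mix gives (3/10)·5 + (7/10)·2 = 29/10.
Against W this mix gives (3/10)·1 + (7/10)·3 = 12/5.
Player II will play W, holding Player I to 12/5. Shifting weight toward the row that does better against W would raise this floor (the equalizing mix achieves 13/5 against both W and E), so the proposed strategy is not optimal.

No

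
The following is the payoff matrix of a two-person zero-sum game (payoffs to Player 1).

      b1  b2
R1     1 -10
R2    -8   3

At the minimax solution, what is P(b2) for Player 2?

9/22

Row minima: R1 → -10, R2 → -8; maximin = -8.
Column maxima: b1 → 1, b2 → 3; minimax = 1.
-8 ≠ 1, so there is no saddle point; optimal play is mixed.
Let Player 1 play R1 with probability p. Expected payoff against b1: 1p + (-8)(1−p) = 9p − 8; against b2: (-10)p + 3(1−p) = −13p + 3.
Setting these equal: 9p − 8 = −13p + 3 ⇒ 22p = 11 ⇒ p = 1/2, and the value is (9)·(1/2) − 8 = -7/2.
For Player 2: with q = P(b1), equating R1's and R2's payoffs gives 11q − 10 = −11q + 3 ⇒ q = 13/22.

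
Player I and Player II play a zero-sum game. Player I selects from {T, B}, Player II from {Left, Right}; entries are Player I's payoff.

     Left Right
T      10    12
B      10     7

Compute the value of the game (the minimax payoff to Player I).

Row minima: T → 10, B → 7; maximin = 10.
Column maxima: Left → 10, Right → 12; minimax = 10.
Since maximin = minimax = 10, there is a saddle point and the value is 10.

10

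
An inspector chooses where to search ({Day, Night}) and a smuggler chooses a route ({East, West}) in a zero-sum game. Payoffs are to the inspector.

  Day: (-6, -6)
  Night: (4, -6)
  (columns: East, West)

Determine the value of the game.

-6

Row minima: Day → -6, Night → -6; maximin = -6.
Column maxima: East → 4, West → -6; minimax = -6.
Since maximin = minimax = -6, there is a saddle point and the value is -6.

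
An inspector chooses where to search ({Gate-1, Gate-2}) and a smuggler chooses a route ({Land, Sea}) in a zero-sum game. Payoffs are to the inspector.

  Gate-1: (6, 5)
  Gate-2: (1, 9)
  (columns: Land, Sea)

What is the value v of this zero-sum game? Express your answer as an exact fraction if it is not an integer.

Row minima: Gate-1 → 5, Gate-2 → 1; maximin = 5.
Column maxima: Land → 6, Sea → 9; minimax = 6.
5 ≠ 6, so there is no saddle point; optimal play is mixed.
Let the inspector play Gate-1 with probability p. Expected payoff against Land: 6p + 1(1−p) = 5p + 1; against Sea: 5p + 9(1−p) = −4p + 9.
Setting these equal: 5p + 1 = −4p + 9 ⇒ 9p = 8 ⇒ p = 8/9, and the value is (5)·(8/9) + 1 = 49/9.
For the smuggler: with q = P(Land), equating Gate-1's and Gate-2's payoffs gives q + 5 = −8q + 9 ⇒ q = 4/9.

49/9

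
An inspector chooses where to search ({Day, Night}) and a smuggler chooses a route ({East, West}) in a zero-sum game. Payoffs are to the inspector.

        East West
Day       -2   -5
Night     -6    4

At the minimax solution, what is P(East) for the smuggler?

9/13

Row minima: Day → -5, Night → -6; maximin = -5.
Column maxima: East → -2, West → 4; minimax = -2.
-5 ≠ -2, so there is no saddle point; optimal play is mixed.
Let the inspector play Day with probability p. Expected payoff against East: (-2)p + (-6)(1−p) = 4p − 6; against West: (-5)p + 4(1−p) = −9p + 4.
Setting these equal: 4p − 6 = −9p + 4 ⇒ 13p = 10 ⇒ p = 10/13, and the value is (4)·(10/13) − 6 = -38/13.
For the smuggler: with q = P(East), equating Day's and Night's payoffs gives 3q − 5 = −10q + 4 ⇒ q = 9/13.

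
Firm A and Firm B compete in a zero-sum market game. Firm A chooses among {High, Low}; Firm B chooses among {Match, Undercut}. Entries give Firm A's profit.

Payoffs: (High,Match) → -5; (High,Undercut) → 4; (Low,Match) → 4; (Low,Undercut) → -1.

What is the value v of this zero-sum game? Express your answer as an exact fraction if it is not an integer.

Row minima: High → -5, Low → -1; maximin = -1.
Column maxima: Match → 4, Undercut → 4; minimax = 4.
-1 ≠ 4, so there is no saddle point; optimal play is mixed.
Let Firm A play High with probability p. Expected payoff against Match: (-5)p + 4(1−p) = −9p + 4; against Undercut: 4p + (-1)(1−p) = 5p − 1.
Setting these equal: −9p + 4 = 5p − 1 ⇒ −14p = -5 ⇒ p = 5/14, and the value is (-9)·(5/14) + 4 = 11/14.
For Firm B: with q = P(Match), equating High's and Low's payoffs gives −9q + 4 = 5q − 1 ⇒ q = 5/14.

11/14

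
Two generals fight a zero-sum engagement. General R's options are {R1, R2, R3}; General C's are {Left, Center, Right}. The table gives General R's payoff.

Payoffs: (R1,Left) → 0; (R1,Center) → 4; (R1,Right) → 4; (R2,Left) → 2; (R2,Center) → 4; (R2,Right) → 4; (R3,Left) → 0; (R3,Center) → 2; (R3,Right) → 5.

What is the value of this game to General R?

2

Row minima: R1 → 0, R2 → 2, R3 → 0; maximin = 2.
Column maxima: Left → 2, Center → 4, Right → 5; minimax = 2.
Since maximin = minimax = 2, there is a saddle point and the value is 2.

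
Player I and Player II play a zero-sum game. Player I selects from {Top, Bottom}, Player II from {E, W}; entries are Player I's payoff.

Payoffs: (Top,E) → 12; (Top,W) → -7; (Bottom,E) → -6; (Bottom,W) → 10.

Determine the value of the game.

Row minima: Top → -7, Bottom → -6; maximin = -6.
Column maxima: E → 12, W → 10; minimax = 10.
-6 ≠ 10, so there is no saddle point; optimal play is mixed.
Let Player I play Top with probability p. Expected payoff against E: 12p + (-6)(1−p) = 18p − 6; against W: (-7)p + 10(1−p) = −17p + 10.
Setting these equal: 18p − 6 = −17p + 10 ⇒ 35p = 16 ⇒ p = 16/35, and the value is (18)·(16/35) − 6 = 78/35.
For Player II: with q = P(E), equating Top's and Bottom's payoffs gives 19q − 7 = −16q + 10 ⇒ q = 17/35.

78/35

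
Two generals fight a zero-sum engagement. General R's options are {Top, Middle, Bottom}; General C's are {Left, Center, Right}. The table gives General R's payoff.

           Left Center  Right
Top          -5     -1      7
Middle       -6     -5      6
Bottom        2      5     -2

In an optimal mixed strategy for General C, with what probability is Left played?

9/16

Row minima: Top → -5, Middle → -6, Bottom → -2; maximin = -2.
Column maxima: Left → 2, Center → 5, Right → 7; minimax = 2.
-2 ≠ 2, so there is no saddle point; optimal play is mixed.
Middle is strictly dominated by Top, so General R never plays it.
Center is strictly dominated by Left (it gives General R strictly more in every row), so General C never plays it.
On the remaining 2×2 (Top, Bottom vs Left, Right):
Let General R play Top with probability p. Expected payoff against Left: (-5)p + 2(1−p) = −7p + 2; against Right: 7p + (-2)(1−p) = 9p − 2.
Setting these equal: −7p + 2 = 9p − 2 ⇒ −16p = -4 ⇒ p = 1/4, and the value is (-7)·(1/4) + 2 = 1/4.
For General C: with q = P(Left), equating Top's and Bottom's payoffs gives −12q + 7 = 4q − 2 ⇒ q = 9/16.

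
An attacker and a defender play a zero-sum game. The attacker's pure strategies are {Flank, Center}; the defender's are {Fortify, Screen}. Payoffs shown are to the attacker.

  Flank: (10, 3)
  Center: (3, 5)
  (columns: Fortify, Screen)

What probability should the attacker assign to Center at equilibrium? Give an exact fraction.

7/9

Row minima: Flank → 3, Center → 3; maximin = 3.
Column maxima: Fortify → 10, Screen → 5; minimax = 5.
3 ≠ 5, so there is no saddle point; optimal play is mixed.
Let the attacker play Flank with probability p. Expected payoff against Fortify: 10p + 3(1−p) = 7p + 3; against Screen: 3p + 5(1−p) = −2p + 5.
Setting these equal: 7p + 3 = −2p + 5 ⇒ 9p = 2 ⇒ p = 2/9, and the value is (7)·(2/9) + 3 = 41/9.
For the defender: with q = P(Fortify), equating Flank's and Center's payoffs gives 7q + 3 = −2q + 5 ⇒ q = 2/9.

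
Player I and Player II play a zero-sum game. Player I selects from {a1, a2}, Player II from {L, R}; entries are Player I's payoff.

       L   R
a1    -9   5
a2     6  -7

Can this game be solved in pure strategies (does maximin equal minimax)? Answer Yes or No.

Row minima: a1 → -9, a2 → -7; maximin = -7.
Column maxima: L → 6, R → 5; minimax = 5.
-7 ≠ 5, so no pure-strategy equilibrium exists.

No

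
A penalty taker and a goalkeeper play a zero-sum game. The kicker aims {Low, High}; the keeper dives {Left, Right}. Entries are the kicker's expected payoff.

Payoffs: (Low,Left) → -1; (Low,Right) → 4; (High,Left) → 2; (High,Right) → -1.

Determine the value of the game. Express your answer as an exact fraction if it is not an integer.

7/8

Row minima: Low → -1, High → -1; maximin = -1.
Column maxima: Left → 2, Right → 4; minimax = 2.
-1 ≠ 2, so there is no saddle point; optimal play is mixed.
Let the kicker play Low with probability p. Expected payoff against Left: (-1)p + 2(1−p) = −3p + 2; against Right: 4p + (-1)(1−p) = 5p − 1.
Setting these equal: −3p + 2 = 5p − 1 ⇒ −8p = -3 ⇒ p = 3/8, and the value is (-3)·(3/8) + 2 = 7/8.
For the keeper: with q = P(Left), equating Low's and High's payoffs gives −5q + 4 = 3q − 1 ⇒ q = 5/8.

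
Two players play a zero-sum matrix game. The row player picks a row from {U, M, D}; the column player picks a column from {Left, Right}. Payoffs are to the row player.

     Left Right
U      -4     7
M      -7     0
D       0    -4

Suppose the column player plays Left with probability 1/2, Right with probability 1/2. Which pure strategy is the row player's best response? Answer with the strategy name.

U

Expected payoff of U: (1/2)·(-4) + (1/2)·7 = 3/2.
Expected payoff of M: (1/2)·(-7) + (1/2)·0 = -7/2.
Expected payoff of D: (1/2)·0 + (1/2)·(-4) = -2.
The largest is 3/2, so the row player's best response is U.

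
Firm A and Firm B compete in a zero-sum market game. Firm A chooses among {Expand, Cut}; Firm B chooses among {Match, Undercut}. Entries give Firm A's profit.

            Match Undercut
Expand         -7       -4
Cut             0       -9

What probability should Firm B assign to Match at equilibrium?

Row minima: Expand → -7, Cut → -9; maximin = -7.
Column maxima: Match → 0, Undercut → -4; minimax = -4.
-7 ≠ -4, so there is no saddle point; optimal play is mixed.
Let Firm A play Expand with probability p. Expected payoff against Match: (-7)p + 0(1−p) = −7p; against Undercut: (-4)p + (-9)(1−p) = 5p − 9.
Setting these equal: −7p = 5p − 9 ⇒ −12p = -9 ⇒ p = 3/4, and the value is (-7)·(3/4) = -21/4.
For Firm B: with q = P(Match), equating Expand's and Cut's payoffs gives −3q − 4 = 9q − 9 ⇒ q = 5/12.

5/12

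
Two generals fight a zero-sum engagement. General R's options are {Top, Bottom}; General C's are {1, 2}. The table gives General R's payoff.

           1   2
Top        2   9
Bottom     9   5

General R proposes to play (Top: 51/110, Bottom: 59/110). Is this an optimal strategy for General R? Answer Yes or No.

No

Against 1 this mix gives (51/110)·2 + (59/110)·9 = 633/110.
Against 2 this mix gives (51/110)·9 + (59/110)·5 = 377/55.
General C will play 1, holding General R to 633/110. Shifting weight toward the row that does better against 1 would raise this floor (the equalizing mix achieves 71/11 against both 1 and 2), so the proposed strategy is not optimal.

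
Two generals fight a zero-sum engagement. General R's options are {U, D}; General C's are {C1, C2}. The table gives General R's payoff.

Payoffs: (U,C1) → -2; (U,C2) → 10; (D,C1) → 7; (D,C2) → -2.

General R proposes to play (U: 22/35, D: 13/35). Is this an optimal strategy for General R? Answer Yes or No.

Against C1 this mix gives (22/35)·(-2) + (13/35)·7 = 47/35.
Against C2 this mix gives (22/35)·10 + (13/35)·(-2) = 194/35.
General C will play C1, holding General R to 47/35. Shifting weight toward the row that does better against C1 would raise this floor (the equalizing mix achieves 22/7 against both C1 and C2), so the proposed strategy is not optimal.

No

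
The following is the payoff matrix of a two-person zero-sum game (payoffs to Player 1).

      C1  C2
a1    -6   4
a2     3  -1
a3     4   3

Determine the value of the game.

Row minima: a1 → -6, a2 → -1, a3 → 3; maximin = 3.
Column maxima: C1 → 4, C2 → 4; minimax = 4.
3 ≠ 4, so there is no saddle point; optimal play is mixed.
a2 is strictly dominated by a3, so Player 1 never plays it.
On the remaining 2×2 (a1, a3 vs C1, C2):
Let Player 1 play a1 with probability p. Expected payoff against C1: (-6)p + 4(1−p) = −10p + 4; against C2: 4p + 3(1−p) = p + 3.
Setting these equal: −10p + 4 = p + 3 ⇒ −11p = -1 ⇒ p = 1/11, and the value is (-10)·(1/11) + 4 = 34/11.
For Player 2: with q = P(C1), equating a1's and a3's payoffs gives −10q + 4 = q + 3 ⇒ q = 1/11.

34/11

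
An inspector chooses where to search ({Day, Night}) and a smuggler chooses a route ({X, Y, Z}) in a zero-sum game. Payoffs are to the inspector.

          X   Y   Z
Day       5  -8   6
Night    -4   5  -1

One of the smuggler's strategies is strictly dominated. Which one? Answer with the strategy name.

Z

X holds the inspector's payoff strictly below Z in every row: 5 < 6, -4 < -1.
So Z is strictly dominated for the smuggler.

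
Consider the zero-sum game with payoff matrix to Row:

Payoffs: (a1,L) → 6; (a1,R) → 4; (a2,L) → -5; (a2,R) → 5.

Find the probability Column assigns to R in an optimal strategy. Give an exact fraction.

11/12

Row minima: a1 → 4, a2 → -5; maximin = 4.
Column maxima: L → 6, R → 5; minimax = 5.
4 ≠ 5, so there is no saddle point; optimal play is mixed.
Let Row play a1 with probability p. Expected payoff against L: 6p + (-5)(1−p) = 11p − 5; against R: 4p + 5(1−p) = −p + 5.
Setting these equal: 11p − 5 = −p + 5 ⇒ 12p = 10 ⇒ p = 5/6, and the value is (11)·(5/6) − 5 = 25/6.
For Column: with q = P(L), equating a1's and a2's payoffs gives 2q + 4 = −10q + 5 ⇒ q = 1/12.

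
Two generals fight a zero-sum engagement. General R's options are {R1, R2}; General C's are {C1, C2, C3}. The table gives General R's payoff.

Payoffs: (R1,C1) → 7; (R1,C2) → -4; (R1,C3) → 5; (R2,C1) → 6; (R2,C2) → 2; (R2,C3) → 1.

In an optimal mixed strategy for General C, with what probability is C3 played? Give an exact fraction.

Row minima: R1 → -4, R2 → 1; maximin = 1.
Column maxima: C1 → 7, C2 → 2, C3 → 5; minimax = 2.
1 ≠ 2, so there is no saddle point; optimal play is mixed.
C1 is strictly dominated by C2 (it gives General R strictly more in every row), so General C never plays it.
On the remaining 2×2 (R1, R2 vs C2, C3):
Let General R play R1 with probability p. Expected payoff against C2: (-4)p + 2(1−p) = −6p + 2; against C3: 5p + 1(1−p) = 4p + 1.
Setting these equal: −6p + 2 = 4p + 1 ⇒ −10p = -1 ⇒ p = 1/10, and the value is (-6)·(1/10) + 2 = 7/5.
For General C: with q = P(C2), equating R1's and R2's payoffs gives −9q + 5 = q + 1 ⇒ q = 2/5.

3/5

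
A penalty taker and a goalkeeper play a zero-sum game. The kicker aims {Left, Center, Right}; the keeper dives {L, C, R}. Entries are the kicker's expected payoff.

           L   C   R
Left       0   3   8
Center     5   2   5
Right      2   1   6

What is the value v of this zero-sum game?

5/2

Row minima: Left → 0, Center → 2, Right → 1; maximin = 2.
Column maxima: L → 5, C → 3, R → 8; minimax = 3.
2 ≠ 3, so there is no saddle point; optimal play is mixed.
R is strictly dominated by C (it gives the kicker strictly more in every row), so the keeper never plays it.
With R eliminated, Right is strictly dominated by Center (Center gives the kicker strictly more in every remaining column), so the kicker never plays it.
On the remaining 2×2 (Left, Center vs L, C):
Let the kicker play Left with probability p. Expected payoff against L: 0p + 5(1−p) = −5p + 5; against C: 3p + 2(1−p) = p + 2.
Setting these equal: −5p + 5 = p + 2 ⇒ −6p = -3 ⇒ p = 1/2, and the value is (-5)·(1/2) + 5 = 5/2.
For the keeper: with q = P(L), equating Left's and Center's payoffs gives −3q + 3 = 3q + 2 ⇒ q = 1/6.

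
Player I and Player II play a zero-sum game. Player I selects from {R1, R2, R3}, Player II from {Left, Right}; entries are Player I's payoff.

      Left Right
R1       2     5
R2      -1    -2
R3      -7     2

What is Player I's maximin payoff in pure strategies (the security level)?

2

Row minima: R1 → 2, R2 → -2, R3 → -7.
The best of these is 2.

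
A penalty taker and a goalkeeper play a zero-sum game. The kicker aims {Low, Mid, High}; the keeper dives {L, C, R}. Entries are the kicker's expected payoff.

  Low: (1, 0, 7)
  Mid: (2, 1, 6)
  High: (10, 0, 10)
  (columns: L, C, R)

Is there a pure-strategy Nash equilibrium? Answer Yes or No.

Row minima: Low → 0, Mid → 1, High → 0; maximin = 1.
Column maxima: L → 10, C → 1, R → 10; minimax = 1.
maximin = minimax = 1, so a saddle point exists.

Yes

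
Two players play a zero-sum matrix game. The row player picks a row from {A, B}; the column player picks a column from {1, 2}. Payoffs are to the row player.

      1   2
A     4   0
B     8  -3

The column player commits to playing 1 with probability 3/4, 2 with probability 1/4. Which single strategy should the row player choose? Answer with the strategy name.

B

Expected payoff of A: (3/4)·4 + (1/4)·0 = 3.
Expected payoff of B: (3/4)·8 + (1/4)·(-3) = 21/4.
The largest is 21/4, so the row player's best response is B.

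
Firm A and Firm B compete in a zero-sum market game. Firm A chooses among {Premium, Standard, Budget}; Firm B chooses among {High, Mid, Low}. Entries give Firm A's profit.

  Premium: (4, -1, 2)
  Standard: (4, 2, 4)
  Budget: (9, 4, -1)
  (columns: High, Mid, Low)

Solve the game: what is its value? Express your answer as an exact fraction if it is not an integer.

18/7

Row minima: Premium → -1, Standard → 2, Budget → -1; maximin = 2.
Column maxima: High → 9, Mid → 4, Low → 4; minimax = 4.
2 ≠ 4, so there is no saddle point; optimal play is mixed.
High is strictly dominated by Mid (it gives Firm A strictly more in every row), so Firm B never plays it.
With High eliminated, Premium is strictly dominated by Standard (Standard gives Firm A strictly more in every remaining column), so Firm A never plays it.
On the remaining 2×2 (Standard, Budget vs Mid, Low):
Let Firm A play Standard with probability p. Expected payoff against Mid: 2p + 4(1−p) = −2p + 4; against Low: 4p + (-1)(1−p) = 5p − 1.
Setting these equal: −2p + 4 = 5p − 1 ⇒ −7p = -5 ⇒ p = 5/7, and the value is (-2)·(5/7) + 4 = 18/7.
For Firm B: with q = P(Mid), equating Standard's and Budget's payoffs gives −2q + 4 = 5q − 1 ⇒ q = 5/7.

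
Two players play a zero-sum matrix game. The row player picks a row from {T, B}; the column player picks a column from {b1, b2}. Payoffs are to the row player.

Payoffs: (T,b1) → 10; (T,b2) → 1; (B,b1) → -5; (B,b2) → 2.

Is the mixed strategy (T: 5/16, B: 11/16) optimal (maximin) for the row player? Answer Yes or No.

No

Against b1 this mix gives (5/16)·10 + (11/16)·(-5) = -5/16.
Against b2 this mix gives (5/16)·1 + (11/16)·2 = 27/16.
The column player will play b1, holding the row player to -5/16. Shifting weight toward the row that does better against b1 would raise this floor (the equalizing mix achieves 25/16 against both b1 and b2), so the proposed strategy is not optimal.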